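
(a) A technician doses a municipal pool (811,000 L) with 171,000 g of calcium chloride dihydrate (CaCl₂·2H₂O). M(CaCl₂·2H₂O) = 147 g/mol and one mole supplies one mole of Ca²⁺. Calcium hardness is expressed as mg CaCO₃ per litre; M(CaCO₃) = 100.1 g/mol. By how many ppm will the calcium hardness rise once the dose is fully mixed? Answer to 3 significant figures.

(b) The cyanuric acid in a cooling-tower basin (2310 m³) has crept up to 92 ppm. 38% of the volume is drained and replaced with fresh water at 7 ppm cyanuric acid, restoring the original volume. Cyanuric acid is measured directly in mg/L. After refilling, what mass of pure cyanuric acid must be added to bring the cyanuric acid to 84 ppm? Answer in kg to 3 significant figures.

(a) 144 ppm; (b) 56.1 kg

(a) Moles of Ca²⁺: 171,000 g ÷ 147 g/mol = 1163 mol.
(a) As CaCO₃: 1163 mol × 100.1 g/mol = 116,400 g.
(a) Rise: 116,400 g / 811,000 L × 1000 = 143.6 mg/L.

(b) Volume: 2310 m³ = 2,310,000 L.
(b) After draining 38% and refilling: 92 × 0.62 + 7 × 0.38 = 59.7 ppm.
(b) Deficit to target: 84 − 59.7 = 24.3 mg/L.
(b) Mass: 24.3 mg/L × 2,310,000 L = 56,130 g cyanuric acid.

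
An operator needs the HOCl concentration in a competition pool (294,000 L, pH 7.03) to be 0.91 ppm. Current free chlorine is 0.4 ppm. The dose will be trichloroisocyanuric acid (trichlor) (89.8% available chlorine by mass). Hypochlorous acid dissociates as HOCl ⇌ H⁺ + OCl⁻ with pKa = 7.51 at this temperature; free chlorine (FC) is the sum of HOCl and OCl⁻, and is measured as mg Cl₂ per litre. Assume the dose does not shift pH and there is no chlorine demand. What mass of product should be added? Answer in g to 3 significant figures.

[OCl⁻]/[HOCl] = 10^(pH − pKa) = 10^(7.03 − 7.51) = 0.3311; fraction as HOCl = 1/(1 + 0.3311) = 0.7512.
Free chlorine required for 0.91 ppm HOCl: 0.91 / 0.7512 = 1.211 ppm.
FC to add: 1.211 − 0.4 = 0.8113 mg/L as Cl₂.
Cl₂ equivalent: 0.8113 mg/L × 294,000 L = 238.5 g.
Product at 89.8% available Cl: 238.5 / 0.898 = 265.6 g.

266 g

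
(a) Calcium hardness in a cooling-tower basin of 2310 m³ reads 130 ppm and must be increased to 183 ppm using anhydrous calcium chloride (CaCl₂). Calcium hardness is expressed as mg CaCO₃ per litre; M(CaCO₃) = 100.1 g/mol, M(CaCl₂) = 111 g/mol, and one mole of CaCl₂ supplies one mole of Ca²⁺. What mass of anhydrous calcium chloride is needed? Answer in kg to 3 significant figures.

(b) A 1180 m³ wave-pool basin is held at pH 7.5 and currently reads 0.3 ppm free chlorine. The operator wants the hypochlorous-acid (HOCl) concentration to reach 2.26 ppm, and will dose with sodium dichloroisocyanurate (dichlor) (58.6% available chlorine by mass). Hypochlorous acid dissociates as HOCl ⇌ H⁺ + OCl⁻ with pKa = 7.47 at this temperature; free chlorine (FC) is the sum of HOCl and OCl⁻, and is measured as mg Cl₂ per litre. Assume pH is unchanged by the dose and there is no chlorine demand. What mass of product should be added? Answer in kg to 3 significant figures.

(a) Volume: 2310 m³ = 2,310,000 L.
(a) Hardness to add: (183 − 130) = 53 mg/L as CaCO₃ × 2,310,000 L = 122,400 g as CaCO₃.
(a) Moles of Ca²⁺ (1 mol Ca²⁺ ≡ 1 mol CaCO₃): 122,400 / 100.1 g/mol = 1223 mol.
(a) Mass of CaCl₂: 1223 × 111 = 135,800 g.

(b) Volume: 1180 m³ = 1,180,000 L.
(b) [OCl⁻]/[HOCl] = 10^(pH − pKa) = 10^(7.5 − 7.47) = 1.072; fraction as HOCl = 1/(1 + 1.072) = 0.4827.
(b) Free chlorine required for 2.26 ppm HOCl: 2.26 / 0.4827 = 4.682 ppm.
(b) FC to add: 4.682 − 0.3 = 4.382 mg/L as Cl₂.
(b) Cl₂ equivalent: 4.382 mg/L × 1,180,000 L = 5170 g.
(b) Product at 58.6% available Cl: 5170 / 0.586 = 8823 g.

(a) 136 kg; (b) 8.82 kg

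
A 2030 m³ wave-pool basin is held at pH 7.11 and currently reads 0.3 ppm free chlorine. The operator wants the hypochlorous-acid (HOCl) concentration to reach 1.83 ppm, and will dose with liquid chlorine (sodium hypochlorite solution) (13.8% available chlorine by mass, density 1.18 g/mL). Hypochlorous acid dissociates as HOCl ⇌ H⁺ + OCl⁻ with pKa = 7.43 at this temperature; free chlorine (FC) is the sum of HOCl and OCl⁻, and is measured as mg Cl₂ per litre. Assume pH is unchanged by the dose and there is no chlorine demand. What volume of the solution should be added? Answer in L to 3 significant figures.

Volume: 2030 m³ = 2,030,000 L.
[OCl⁻]/[HOCl] = 10^(pH − pKa) = 10^(7.11 − 7.43) = 0.4786; fraction as HOCl = 1/(1 + 0.4786) = 0.6763.
Free chlorine required for 1.83 ppm HOCl: 1.83 / 0.6763 = 2.706 ppm.
FC to add: 2.706 − 0.3 = 2.406 mg/L as Cl₂.
Cl₂ equivalent: 2.406 mg/L × 2,030,000 L = 4884 g.
Product at 13.8% available Cl: 4884 / 0.138 = 35,390 g.
Volume: 35,390 g ÷ 1.18 g/mL = 29,990 mL.

30.0 L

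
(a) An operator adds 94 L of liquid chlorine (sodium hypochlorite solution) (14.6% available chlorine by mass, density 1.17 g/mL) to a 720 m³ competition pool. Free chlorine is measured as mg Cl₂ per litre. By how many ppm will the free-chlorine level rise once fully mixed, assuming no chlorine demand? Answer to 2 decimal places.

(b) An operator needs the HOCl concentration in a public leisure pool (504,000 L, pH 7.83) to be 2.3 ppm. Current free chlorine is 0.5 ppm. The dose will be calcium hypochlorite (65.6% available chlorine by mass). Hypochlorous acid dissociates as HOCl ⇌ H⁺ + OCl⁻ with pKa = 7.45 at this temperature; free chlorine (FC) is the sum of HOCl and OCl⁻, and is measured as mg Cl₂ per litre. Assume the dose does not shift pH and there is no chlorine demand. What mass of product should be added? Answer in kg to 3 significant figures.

(a) 22.30 ppm; (b) 5.62 kg

(a) Volume: 720 m³ = 720,000 L.
(a) Mass of solution: 94 L × 1000 mL/L × 1.17 g/mL = 110,000 g.
(a) Available chlorine delivered: 110,000 g × 0.146 = 16,060 g as Cl₂.
(a) Concentration rise: 16,060 g / 720,000 L = 22.3 mg/L = 22.30 ppm.

(b) [OCl⁻]/[HOCl] = 10^(pH − pKa) = 10^(7.83 − 7.45) = 2.399; fraction as HOCl = 1/(1 + 2.399) = 0.2942.
(b) Free chlorine required for 2.3 ppm HOCl: 2.3 / 0.2942 = 7.817 ppm.
(b) FC to add: 7.817 − 0.5 = 7.317 mg/L as Cl₂.
(b) Cl₂ equivalent: 7.317 mg/L × 504,000 L = 3688 g.
(b) Product at 65.6% available Cl: 3688 / 0.656 = 5622 g.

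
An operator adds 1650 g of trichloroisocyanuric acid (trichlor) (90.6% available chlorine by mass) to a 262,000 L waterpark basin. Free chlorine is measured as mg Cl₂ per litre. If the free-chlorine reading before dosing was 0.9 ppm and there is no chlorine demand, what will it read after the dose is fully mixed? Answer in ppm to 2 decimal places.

Available chlorine delivered: 1650 g × 0.906 = 1495 g as Cl₂.
Concentration rise: 1495 g / 262,000 L = 5.706 mg/L = 5.71 ppm.
Final FC: 0.9 + 5.71 = 6.61 ppm.

6.61 ppm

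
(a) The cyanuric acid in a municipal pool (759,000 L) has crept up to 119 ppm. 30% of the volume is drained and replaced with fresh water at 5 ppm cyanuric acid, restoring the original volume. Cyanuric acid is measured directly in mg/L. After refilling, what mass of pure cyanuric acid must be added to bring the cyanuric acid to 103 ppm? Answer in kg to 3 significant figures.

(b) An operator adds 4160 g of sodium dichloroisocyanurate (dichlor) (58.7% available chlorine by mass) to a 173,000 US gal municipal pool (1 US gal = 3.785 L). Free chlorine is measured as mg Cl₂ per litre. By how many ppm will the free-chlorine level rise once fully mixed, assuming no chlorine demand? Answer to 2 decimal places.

(a) 13.8 kg; (b) 3.73 ppm

(a) After draining 30% and refilling: 119 × 0.70 + 5 × 0.30 = 84.8 ppm.
(a) Deficit to target: 103 − 84.8 = 18.2 mg/L.
(a) Mass: 18.2 mg/L × 759,000 L = 13,810 g cyanuric acid.

(b) Volume: 173,000 US gal × 3.785 L/gal = 654,805 L.
(b) Available chlorine delivered: 4160 g × 0.587 = 2442 g as Cl₂.
(b) Concentration rise: 2442 g / 654,805 L = 3.729 mg/L = 3.73 ppm.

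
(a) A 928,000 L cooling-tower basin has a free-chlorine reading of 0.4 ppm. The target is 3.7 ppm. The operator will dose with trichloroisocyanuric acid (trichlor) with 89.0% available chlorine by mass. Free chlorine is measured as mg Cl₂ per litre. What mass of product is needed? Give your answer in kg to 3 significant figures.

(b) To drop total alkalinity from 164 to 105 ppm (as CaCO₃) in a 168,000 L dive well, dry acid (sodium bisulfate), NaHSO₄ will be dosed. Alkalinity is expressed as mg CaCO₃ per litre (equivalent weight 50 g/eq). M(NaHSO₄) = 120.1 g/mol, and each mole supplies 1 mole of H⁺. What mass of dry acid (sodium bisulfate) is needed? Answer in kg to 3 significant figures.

(a) 3.44 kg; (b) 23.8 kg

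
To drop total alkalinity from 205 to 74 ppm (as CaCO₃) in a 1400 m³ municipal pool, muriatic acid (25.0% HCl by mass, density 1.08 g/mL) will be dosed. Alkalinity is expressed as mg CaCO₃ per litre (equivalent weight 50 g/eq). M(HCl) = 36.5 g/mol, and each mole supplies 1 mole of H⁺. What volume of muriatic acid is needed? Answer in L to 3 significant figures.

496 L

Volume: 1400 m³ = 1,400,000 L.
Alkalinity to neutralize: (205 − 74) = 131 mg/L as CaCO₃ × 1,400,000 L = 183,400 g as CaCO₃.
Equivalents of H⁺ required: 183,400 ÷ 50 g/eq = 3668 eq = 3668 mol HCl.
Mass of HCl: 3668 × 36.5 = 133,900 g.
Mass of 25.0% solution: 133,900 / 0.25 = 535,500 g.
Volume: 535,500 g ÷ 1.08 g/mL = 495,900 mL.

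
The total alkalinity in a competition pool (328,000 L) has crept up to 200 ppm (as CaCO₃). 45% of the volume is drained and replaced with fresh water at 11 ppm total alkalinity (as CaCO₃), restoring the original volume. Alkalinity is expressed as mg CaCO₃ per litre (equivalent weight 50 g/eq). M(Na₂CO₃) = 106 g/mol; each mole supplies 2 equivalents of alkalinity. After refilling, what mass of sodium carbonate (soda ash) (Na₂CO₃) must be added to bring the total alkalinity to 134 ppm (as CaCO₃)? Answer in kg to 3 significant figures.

6.62 kg

After draining 45% and refilling: 200 × 0.55 + 11 × 0.45 = 114.95 ppm.
Deficit to target: 134 − 114.95 = 19.05 mg/L.
As CaCO₃: 19.05 mg/L × 328,000 L = 6248 g; ÷ 50 g/eq ÷ 2 = 62.48 mol Na₂CO₃.
Mass: 62.48 × 106 = 6623 g.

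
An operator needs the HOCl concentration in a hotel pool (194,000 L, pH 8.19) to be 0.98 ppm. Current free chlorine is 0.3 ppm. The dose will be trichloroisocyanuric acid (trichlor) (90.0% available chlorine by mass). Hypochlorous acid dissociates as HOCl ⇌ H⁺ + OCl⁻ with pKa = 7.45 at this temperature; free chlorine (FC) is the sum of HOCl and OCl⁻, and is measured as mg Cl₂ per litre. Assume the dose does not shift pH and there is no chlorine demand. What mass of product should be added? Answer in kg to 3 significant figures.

[OCl⁻]/[HOCl] = 10^(pH − pKa) = 10^(8.19 − 7.45) = 5.495; fraction as HOCl = 1/(1 + 5.495) = 0.154.
Free chlorine required for 0.98 ppm HOCl: 0.98 / 0.154 = 6.366 ppm.
FC to add: 6.366 − 0.3 = 6.066 mg/L as Cl₂.
Cl₂ equivalent: 6.066 mg/L × 194,000 L = 1177 g.
Product at 90.0% available Cl: 1177 / 0.9 = 1307 g.

1.31 kg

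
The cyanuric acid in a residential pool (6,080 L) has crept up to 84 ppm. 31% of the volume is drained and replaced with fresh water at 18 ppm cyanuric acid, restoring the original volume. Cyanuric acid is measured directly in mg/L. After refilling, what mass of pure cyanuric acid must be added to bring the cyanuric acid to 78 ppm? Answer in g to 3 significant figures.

After draining 31% and refilling: 84 × 0.69 + 18 × 0.31 = 63.54 ppm.
Deficit to target: 78 − 63.54 = 14.46 mg/L.
Mass: 14.46 mg/L × 6,080 L = 87.92 g cyanuric acid.

87.9 g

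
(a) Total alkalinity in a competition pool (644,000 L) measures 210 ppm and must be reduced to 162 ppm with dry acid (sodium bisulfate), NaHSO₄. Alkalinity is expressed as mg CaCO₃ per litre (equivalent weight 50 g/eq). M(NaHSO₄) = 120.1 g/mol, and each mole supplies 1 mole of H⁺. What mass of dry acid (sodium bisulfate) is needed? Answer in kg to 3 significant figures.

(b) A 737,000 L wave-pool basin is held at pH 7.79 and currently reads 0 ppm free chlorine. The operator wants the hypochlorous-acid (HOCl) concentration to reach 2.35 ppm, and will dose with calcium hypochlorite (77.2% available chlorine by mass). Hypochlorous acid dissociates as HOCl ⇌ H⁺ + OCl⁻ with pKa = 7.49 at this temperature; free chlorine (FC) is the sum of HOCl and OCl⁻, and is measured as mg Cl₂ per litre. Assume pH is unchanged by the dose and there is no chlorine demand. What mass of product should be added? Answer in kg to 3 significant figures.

(a) 74.3 kg; (b) 6.72 kg

(a) Alkalinity to neutralize: (210 − 162) = 48 mg/L as CaCO₃ × 644,000 L = 30,910 g as CaCO₃.
(a) Equivalents of H⁺ required: 30,910 ÷ 50 g/eq = 618.2 eq = 618.2 mol NaHSO₄.
(a) Mass of NaHSO₄: 618.2 × 120.1 = 74,250 g.

(b) [OCl⁻]/[HOCl] = 10^(pH − pKa) = 10^(7.79 − 7.49) = 1.995; fraction as HOCl = 1/(1 + 1.995) = 0.3339.
(b) Free chlorine required for 2.35 ppm HOCl: 2.35 / 0.3339 = 7.039 ppm.
(b) FC to add: 7.039 − 0 = 7.039 mg/L as Cl₂.
(b) Cl₂ equivalent: 7.039 mg/L × 737,000 L = 5188 g.
(b) Product at 77.2% available Cl: 5188 / 0.772 = 6720 g.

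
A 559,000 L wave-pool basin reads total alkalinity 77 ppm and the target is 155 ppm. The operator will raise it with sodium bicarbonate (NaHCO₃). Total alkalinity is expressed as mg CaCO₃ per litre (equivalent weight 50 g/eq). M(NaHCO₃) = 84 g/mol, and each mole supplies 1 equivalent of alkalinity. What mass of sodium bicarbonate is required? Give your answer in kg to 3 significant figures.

Alkalinity to add: (155 − 77) = 78 mg/L as CaCO₃ × 559,000 L = 43,600 g as CaCO₃.
Equivalents: 43,600 g ÷ 50 g/eq = 872 eq.
NaHCO₃ supplies 1 eq per mole → 872 mol.
Mass: 872 mol × 84 g/mol = 73,250 g.

73.3 kg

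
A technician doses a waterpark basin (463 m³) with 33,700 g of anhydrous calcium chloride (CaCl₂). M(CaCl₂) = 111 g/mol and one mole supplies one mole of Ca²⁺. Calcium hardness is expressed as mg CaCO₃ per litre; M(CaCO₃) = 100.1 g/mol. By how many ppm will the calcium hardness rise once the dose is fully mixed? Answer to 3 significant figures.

65.6 ppm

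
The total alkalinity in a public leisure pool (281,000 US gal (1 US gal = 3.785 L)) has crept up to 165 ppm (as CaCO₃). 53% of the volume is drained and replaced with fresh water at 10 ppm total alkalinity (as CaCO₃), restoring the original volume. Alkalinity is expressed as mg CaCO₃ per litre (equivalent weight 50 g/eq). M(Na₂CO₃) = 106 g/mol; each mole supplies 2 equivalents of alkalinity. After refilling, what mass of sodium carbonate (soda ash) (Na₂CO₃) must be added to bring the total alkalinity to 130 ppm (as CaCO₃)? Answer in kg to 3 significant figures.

Volume: 281,000 US gal × 3.785 L/gal = 1,063,585 L.
After draining 53% and refilling: 165 × 0.47 + 10 × 0.53 = 82.85 ppm.
Deficit to target: 130 − 82.85 = 47.15 mg/L.
As CaCO₃: 47.15 mg/L × 1,063,585 L = 50,150 g; ÷ 50 g/eq ÷ 2 = 501.5 mol Na₂CO₃.
Mass: 501.5 × 106 = 53,160 g.

53.2 kg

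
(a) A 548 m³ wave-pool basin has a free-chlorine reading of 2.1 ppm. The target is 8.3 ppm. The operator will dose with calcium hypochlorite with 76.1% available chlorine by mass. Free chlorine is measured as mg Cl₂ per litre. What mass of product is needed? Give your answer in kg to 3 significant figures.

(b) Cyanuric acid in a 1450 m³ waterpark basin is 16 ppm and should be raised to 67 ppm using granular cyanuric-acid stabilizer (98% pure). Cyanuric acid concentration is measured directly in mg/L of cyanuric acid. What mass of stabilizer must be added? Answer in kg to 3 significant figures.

(a) Volume: 548 m³ = 548,000 L.
(a) Chlorine deficit: 8.3 − 2.1 = 6.2 ppm = 6.2 mg/L as Cl₂.
(a) Cl₂ equivalent needed: 6.2 mg/L × 548,000 L = 3,398,000 mg = 3398 g.
(a) Product at 76.1% available chlorine: 3398 / 0.761 = 4465 g.

(b) Volume: 1450 m³ = 1,450,000 L.
(b) CYA to add: (67 − 16) = 51 mg/L × 1,450,000 L = 73,950 g cyanuric acid.
(b) At 98% purity: 73,950 / 0.98 = 75,460 g product.

(a) 4.46 kg; (b) 75.5 kg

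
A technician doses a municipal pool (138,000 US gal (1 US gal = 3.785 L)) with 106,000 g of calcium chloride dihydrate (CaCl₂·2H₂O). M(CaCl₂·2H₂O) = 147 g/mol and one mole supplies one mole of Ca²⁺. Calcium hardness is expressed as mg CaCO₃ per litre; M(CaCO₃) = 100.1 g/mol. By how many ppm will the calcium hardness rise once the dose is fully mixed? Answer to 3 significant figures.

Volume: 138,000 US gal × 3.785 L/gal = 522,330 L.
Moles of Ca²⁺: 106,000 g ÷ 147 g/mol = 721.1 mol.
As CaCO₃: 721.1 mol × 100.1 g/mol = 72,180 g.
Rise: 72,180 g / 522,330 L × 1000 = 138.2 mg/L.

138 ppm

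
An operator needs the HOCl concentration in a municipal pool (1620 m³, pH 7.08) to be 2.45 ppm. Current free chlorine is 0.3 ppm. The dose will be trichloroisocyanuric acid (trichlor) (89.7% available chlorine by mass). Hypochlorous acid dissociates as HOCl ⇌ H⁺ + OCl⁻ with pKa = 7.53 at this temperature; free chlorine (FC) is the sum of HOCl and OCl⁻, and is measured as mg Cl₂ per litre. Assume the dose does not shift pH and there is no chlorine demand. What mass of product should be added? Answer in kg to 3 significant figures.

5.45 kg

Volume: 1620 m³ = 1,620,000 L.
[OCl⁻]/[HOCl] = 10^(pH − pKa) = 10^(7.08 − 7.53) = 0.3548; fraction as HOCl = 1/(1 + 0.3548) = 0.7381.
Free chlorine required for 2.45 ppm HOCl: 2.45 / 0.7381 = 3.319 ppm.
FC to add: 3.319 − 0.3 = 3.019 mg/L as Cl₂.
Cl₂ equivalent: 3.019 mg/L × 1,620,000 L = 4891 g.
Product at 89.7% available Cl: 4891 / 0.897 = 5453 g.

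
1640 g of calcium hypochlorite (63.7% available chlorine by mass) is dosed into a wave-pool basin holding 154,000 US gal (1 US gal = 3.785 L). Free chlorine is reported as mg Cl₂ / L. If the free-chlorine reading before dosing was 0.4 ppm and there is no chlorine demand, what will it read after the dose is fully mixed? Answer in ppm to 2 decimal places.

2.19 ppm

Volume: 154,000 US gal × 3.785 L/gal = 582,890 L.
Available chlorine delivered: 1640 g × 0.637 = 1045 g as Cl₂.
Concentration rise: 1045 g / 582,890 L = 1.792 mg/L = 1.79 ppm.
Final FC: 0.4 + 1.79 = 2.19 ppm.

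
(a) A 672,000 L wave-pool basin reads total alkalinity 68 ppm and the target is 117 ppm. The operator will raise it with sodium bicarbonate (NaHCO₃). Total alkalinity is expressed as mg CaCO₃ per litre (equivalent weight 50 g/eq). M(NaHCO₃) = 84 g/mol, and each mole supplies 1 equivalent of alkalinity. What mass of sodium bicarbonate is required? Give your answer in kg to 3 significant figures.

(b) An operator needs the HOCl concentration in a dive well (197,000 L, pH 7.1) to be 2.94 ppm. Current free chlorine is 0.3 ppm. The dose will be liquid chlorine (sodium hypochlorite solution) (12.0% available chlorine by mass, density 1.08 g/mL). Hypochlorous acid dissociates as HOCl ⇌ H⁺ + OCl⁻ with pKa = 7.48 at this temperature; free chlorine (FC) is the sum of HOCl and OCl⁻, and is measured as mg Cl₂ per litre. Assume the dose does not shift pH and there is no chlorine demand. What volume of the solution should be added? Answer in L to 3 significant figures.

(a) Alkalinity to add: (117 − 68) = 49 mg/L as CaCO₃ × 672,000 L = 32,930 g as CaCO₃.
(a) Equivalents: 32,930 g ÷ 50 g/eq = 658.6 eq.
(a) NaHCO₃ supplies 1 eq per mole → 658.6 mol.
(a) Mass: 658.6 mol × 84 g/mol = 55,320 g.

(b) [OCl⁻]/[HOCl] = 10^(pH − pKa) = 10^(7.1 − 7.48) = 0.4169; fraction as HOCl = 1/(1 + 0.4169) = 0.7058.
(b) Free chlorine required for 2.94 ppm HOCl: 2.94 / 0.7058 = 4.166 ppm.
(b) FC to add: 4.166 − 0.3 = 3.866 mg/L as Cl₂.
(b) Cl₂ equivalent: 3.866 mg/L × 197,000 L = 761.5 g.
(b) Product at 12.0% available Cl: 761.5 / 0.12 = 6346 g.
(b) Volume: 6346 g ÷ 1.08 g/mL = 5876 mL.

(a) 55.3 kg; (b) 5.88 L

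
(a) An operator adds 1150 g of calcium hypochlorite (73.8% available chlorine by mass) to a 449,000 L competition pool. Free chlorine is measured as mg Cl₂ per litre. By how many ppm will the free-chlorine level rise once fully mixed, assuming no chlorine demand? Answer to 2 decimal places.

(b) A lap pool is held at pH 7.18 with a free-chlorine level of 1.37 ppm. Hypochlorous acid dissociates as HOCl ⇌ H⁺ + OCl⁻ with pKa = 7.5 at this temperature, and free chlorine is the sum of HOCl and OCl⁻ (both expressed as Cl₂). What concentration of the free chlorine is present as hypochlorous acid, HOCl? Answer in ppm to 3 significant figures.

(a) 1.89 ppm; (b) 0.927 ppm

(a) Available chlorine delivered: 1150 g × 0.738 = 848.7 g as Cl₂.
(a) Concentration rise: 848.7 g / 449,000 L = 1.89 mg/L = 1.89 ppm.

(b) [OCl⁻]/[HOCl] = 10^(pH − pKa) = 10^(7.18 − 7.5) = 10^-0.32 = 0.4786.
(b) Fraction as HOCl = 1 / (1 + 0.4786) = 0.6763.
(b) HOCl = 0.6763 × 1.37 ppm = 0.9265 ppm.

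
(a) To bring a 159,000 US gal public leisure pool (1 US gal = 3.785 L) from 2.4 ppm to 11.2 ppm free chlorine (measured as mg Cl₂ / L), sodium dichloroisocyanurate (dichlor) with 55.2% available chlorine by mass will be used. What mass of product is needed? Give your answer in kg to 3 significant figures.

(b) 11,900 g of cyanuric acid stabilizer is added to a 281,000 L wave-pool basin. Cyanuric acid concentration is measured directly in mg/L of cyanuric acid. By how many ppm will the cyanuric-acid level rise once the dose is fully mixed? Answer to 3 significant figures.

(a) 9.59 kg; (b) 42.3 ppm

(a) Volume: 159,000 US gal × 3.785 L/gal = 601,815 L.
(a) Chlorine deficit: 11.2 − 2.4 = 8.8 ppm = 8.8 mg/L as Cl₂.
(a) Cl₂ equivalent needed: 8.8 mg/L × 601,815 L = 5,296,000 mg = 5296 g.
(a) Product at 55.2% available chlorine: 5296 / 0.552 = 9594 g.

(b) Rise: 11,900 g / 281,000 L × 1000 = 42.35 mg/L.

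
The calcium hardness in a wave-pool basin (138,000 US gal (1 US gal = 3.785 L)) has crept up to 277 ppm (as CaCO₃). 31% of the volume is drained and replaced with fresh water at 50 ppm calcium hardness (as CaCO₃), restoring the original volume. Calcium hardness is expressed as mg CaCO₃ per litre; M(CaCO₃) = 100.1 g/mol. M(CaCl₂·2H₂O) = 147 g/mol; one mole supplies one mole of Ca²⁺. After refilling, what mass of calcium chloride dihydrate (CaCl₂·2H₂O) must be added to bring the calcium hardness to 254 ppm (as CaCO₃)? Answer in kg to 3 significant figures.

Volume: 138,000 US gal × 3.785 L/gal = 522,330 L.
After draining 31% and refilling: 277 × 0.69 + 50 × 0.31 = 206.63 ppm.
Deficit to target: 254 − 206.63 = 47.37 mg/L.
As CaCO₃: 47.37 mg/L × 522,330 L = 24,740 g; ÷ 100.1 = 247.2 mol Ca²⁺.
Mass: 247.2 × 147 = 36,340 g.

36.3 kg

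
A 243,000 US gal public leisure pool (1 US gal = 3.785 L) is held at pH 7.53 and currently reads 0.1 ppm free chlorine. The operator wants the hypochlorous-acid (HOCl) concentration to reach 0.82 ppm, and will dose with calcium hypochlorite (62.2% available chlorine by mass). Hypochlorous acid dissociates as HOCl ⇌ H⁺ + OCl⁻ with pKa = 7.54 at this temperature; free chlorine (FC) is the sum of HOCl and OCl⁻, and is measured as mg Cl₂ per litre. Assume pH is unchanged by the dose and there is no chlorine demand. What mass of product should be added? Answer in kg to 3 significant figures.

2.25 kg

Volume: 243,000 US gal × 3.785 L/gal = 919,755 L.
[OCl⁻]/[HOCl] = 10^(pH − pKa) = 10^(7.53 − 7.54) = 0.9772; fraction as HOCl = 1/(1 + 0.9772) = 0.5058.
Free chlorine required for 0.82 ppm HOCl: 0.82 / 0.5058 = 1.621 ppm.
FC to add: 1.621 − 0.1 = 1.521 mg/L as Cl₂.
Cl₂ equivalent: 1.521 mg/L × 919,755 L = 1399 g.
Product at 62.2% available Cl: 1399 / 0.622 = 2250 g.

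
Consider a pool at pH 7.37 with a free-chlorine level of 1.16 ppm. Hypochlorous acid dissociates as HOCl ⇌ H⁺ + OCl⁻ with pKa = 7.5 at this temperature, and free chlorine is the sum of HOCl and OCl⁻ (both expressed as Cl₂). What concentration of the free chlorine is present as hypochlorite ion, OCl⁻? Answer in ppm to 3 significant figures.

0.494 ppm

[OCl⁻]/[HOCl] = 10^(pH − pKa) = 10^(7.37 − 7.5) = 10^-0.13 = 0.7413.
Fraction as HOCl = 1 / (1 + 0.7413) = 0.5743.
OCl⁻ = (1 − 0.5743) × 1.16 ppm = 0.4938 ppm.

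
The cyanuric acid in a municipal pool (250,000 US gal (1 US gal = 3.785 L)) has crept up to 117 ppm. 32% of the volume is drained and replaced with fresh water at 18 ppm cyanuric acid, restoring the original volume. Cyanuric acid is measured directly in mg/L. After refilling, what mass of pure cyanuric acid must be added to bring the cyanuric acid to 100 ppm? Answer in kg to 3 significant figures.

13.9 kg

Volume: 250,000 US gal × 3.785 L/gal = 946,250 L.
After draining 32% and refilling: 117 × 0.68 + 18 × 0.32 = 85.32 ppm.
Deficit to target: 100 − 85.32 = 14.68 mg/L.
Mass: 14.68 mg/L × 946,250 L = 13,890 g cyanuric acid.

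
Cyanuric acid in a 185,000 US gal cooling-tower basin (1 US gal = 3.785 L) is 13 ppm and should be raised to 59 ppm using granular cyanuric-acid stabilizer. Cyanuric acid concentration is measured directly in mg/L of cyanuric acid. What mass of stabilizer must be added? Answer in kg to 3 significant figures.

Volume: 185,000 US gal × 3.785 L/gal = 700,225 L.
CYA to add: (59 − 13) = 46 mg/L × 700,225 L = 32,210 g cyanuric acid.

32.2 kg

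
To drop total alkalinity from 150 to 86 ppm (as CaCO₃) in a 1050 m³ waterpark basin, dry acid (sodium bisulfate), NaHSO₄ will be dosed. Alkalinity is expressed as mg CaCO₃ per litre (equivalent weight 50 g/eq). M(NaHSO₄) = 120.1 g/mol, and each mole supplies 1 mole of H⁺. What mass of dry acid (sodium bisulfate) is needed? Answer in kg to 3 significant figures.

Volume: 1050 m³ = 1,050,000 L.
Alkalinity to neutralize: (150 − 86) = 64 mg/L as CaCO₃ × 1,050,000 L = 67,200 g as CaCO₃.
Equivalents of H⁺ required: 67,200 ÷ 50 g/eq = 1344 eq = 1344 mol NaHSO₄.
Mass of NaHSO₄: 1344 × 120.1 = 161,400 g.

161 kg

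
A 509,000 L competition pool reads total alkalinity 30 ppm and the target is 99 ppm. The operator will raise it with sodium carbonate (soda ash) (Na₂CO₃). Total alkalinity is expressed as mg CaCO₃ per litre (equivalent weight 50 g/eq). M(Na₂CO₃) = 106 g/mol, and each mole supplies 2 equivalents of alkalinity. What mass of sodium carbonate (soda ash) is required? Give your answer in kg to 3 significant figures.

Alkalinity to add: (99 − 30) = 69 mg/L as CaCO₃ × 509,000 L = 35,120 g as CaCO₃.
Equivalents: 35,120 g ÷ 50 g/eq = 702.4 eq.
Each mole of Na₂CO₃ supplies 2 eq, so 702.4 / 2 = 351.2 mol.
Mass: 351.2 mol × 106 g/mol = 37,230 g.

37.2 kg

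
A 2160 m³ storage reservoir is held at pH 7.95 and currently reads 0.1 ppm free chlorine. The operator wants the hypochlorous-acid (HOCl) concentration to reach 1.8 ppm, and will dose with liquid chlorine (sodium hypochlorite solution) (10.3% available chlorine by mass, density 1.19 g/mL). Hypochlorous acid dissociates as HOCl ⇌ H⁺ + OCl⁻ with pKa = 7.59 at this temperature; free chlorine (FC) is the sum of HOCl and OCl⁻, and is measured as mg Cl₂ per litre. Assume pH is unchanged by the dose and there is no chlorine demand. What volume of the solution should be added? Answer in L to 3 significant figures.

103 L

Volume: 2160 m³ = 2,160,000 L.
[OCl⁻]/[HOCl] = 10^(pH − pKa) = 10^(7.95 − 7.59) = 2.291; fraction as HOCl = 1/(1 + 2.291) = 0.3039.
Free chlorine required for 1.8 ppm HOCl: 1.8 / 0.3039 = 5.924 ppm.
FC to add: 5.924 − 0.1 = 5.824 mg/L as Cl₂.
Cl₂ equivalent: 5.824 mg/L × 2,160,000 L = 12,580 g.
Product at 10.3% available Cl: 12,580 / 0.103 = 122,100 g.
Volume: 122,100 g ÷ 1.19 g/mL = 102,600 mL.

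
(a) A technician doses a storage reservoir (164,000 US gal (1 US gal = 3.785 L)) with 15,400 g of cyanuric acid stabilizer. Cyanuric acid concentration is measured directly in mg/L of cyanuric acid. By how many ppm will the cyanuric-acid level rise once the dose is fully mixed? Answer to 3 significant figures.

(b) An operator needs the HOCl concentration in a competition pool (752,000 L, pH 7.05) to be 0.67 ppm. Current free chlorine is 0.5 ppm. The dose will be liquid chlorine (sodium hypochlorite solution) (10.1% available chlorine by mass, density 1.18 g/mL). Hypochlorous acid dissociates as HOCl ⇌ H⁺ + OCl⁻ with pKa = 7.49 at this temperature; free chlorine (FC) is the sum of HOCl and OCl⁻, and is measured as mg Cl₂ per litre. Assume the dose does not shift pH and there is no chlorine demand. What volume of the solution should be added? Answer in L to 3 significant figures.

(a) 24.8 ppm; (b) 2.61 L

(a) Volume: 164,000 US gal × 3.785 L/gal = 620,740 L.
(a) Rise: 15,400 g / 620,740 L × 1000 = 24.81 mg/L.

(b) [OCl⁻]/[HOCl] = 10^(pH − pKa) = 10^(7.05 − 7.49) = 0.3631; fraction as HOCl = 1/(1 + 0.3631) = 0.7336.
(b) Free chlorine required for 0.67 ppm HOCl: 0.67 / 0.7336 = 0.9133 ppm.
(b) FC to add: 0.9133 − 0.5 = 0.4133 mg/L as Cl₂.
(b) Cl₂ equivalent: 0.4133 mg/L × 752,000 L = 310.8 g.
(b) Product at 10.1% available Cl: 310.8 / 0.101 = 3077 g.
(b) Volume: 3077 g ÷ 1.18 g/mL = 2608 mL.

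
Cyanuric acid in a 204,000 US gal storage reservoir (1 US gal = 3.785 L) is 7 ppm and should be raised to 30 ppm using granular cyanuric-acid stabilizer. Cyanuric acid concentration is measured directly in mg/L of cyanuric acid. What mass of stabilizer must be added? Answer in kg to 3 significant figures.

Volume: 204,000 US gal × 3.785 L/gal = 772,140 L.
CYA to add: (30 − 7) = 23 mg/L × 772,140 L = 17,760 g cyanuric acid.

17.8 kg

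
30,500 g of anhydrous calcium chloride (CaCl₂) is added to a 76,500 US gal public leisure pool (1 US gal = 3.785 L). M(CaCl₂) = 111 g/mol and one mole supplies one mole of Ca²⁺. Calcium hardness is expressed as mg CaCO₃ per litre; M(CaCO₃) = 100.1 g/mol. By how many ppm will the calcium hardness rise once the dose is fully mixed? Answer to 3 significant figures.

Volume: 76,500 US gal × 3.785 L/gal = 289,552 L.
Moles of Ca²⁺: 30,500 g ÷ 111 g/mol = 274.8 mol.
As CaCO₃: 274.8 mol × 100.1 g/mol = 27,500 g.
Rise: 27,500 g / 289,552 L × 1000 = 94.99 mg/L.

95.0 ppm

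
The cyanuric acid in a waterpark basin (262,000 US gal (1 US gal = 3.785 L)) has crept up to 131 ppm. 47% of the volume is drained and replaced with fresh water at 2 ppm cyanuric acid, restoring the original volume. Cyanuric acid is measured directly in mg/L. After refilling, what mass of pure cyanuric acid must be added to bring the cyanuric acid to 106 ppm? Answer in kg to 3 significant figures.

Volume: 262,000 US gal × 3.785 L/gal = 991,670 L.
After draining 47% and refilling: 131 × 0.53 + 2 × 0.47 = 70.37 ppm.
Deficit to target: 106 − 70.37 = 35.63 mg/L.
Mass: 35.63 mg/L × 991,670 L = 35,330 g cyanuric acid.

35.3 kg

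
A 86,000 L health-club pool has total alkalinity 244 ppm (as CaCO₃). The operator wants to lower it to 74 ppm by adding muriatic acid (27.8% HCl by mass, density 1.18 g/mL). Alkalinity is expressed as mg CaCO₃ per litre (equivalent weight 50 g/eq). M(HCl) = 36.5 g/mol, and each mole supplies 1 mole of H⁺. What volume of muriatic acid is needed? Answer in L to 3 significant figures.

Alkalinity to neutralize: (244 − 74) = 170 mg/L as CaCO₃ × 86,000 L = 14,620 g as CaCO₃.
Equivalents of H⁺ required: 14,620 ÷ 50 g/eq = 292.4 eq = 292.4 mol HCl.
Mass of HCl: 292.4 × 36.5 = 10,670 g.
Mass of 27.8% solution: 10,670 / 0.278 = 38,390 g.
Volume: 38,390 g ÷ 1.18 g/mL = 32,530 mL.

32.5 L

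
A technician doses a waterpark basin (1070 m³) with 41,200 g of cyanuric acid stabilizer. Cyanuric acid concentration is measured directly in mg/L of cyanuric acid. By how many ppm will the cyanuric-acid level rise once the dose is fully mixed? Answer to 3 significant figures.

38.5 ppm

Volume: 1070 m³ = 1,070,000 L.
Rise: 41,200 g / 1,070,000 L × 1000 = 38.5 mg/L.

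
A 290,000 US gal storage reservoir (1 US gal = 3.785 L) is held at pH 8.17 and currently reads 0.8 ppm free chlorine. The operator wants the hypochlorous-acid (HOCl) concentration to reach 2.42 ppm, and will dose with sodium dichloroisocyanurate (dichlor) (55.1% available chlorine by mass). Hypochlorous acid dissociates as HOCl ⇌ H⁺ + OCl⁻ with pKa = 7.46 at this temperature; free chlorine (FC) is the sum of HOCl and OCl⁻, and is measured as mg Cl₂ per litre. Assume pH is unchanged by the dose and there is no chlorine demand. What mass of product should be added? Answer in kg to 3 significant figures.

28.0 kg

Volume: 290,000 US gal × 3.785 L/gal = 1,097,650 L.
[OCl⁻]/[HOCl] = 10^(pH − pKa) = 10^(8.17 − 7.46) = 5.129; fraction as HOCl = 1/(1 + 5.129) = 0.1632.
Free chlorine required for 2.42 ppm HOCl: 2.42 / 0.1632 = 14.83 ppm.
FC to add: 14.83 − 0.8 = 14.03 mg/L as Cl₂.
Cl₂ equivalent: 14.03 mg/L × 1,097,650 L = 15,400 g.
Product at 55.1% available Cl: 15,400 / 0.551 = 27,950 g.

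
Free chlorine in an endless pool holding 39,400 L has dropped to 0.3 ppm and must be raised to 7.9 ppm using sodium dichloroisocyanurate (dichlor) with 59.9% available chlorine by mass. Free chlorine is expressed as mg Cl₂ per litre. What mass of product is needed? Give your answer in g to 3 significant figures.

Chlorine deficit: 7.9 − 0.3 = 7.6 ppm = 7.6 mg/L as Cl₂.
Cl₂ equivalent needed: 7.6 mg/L × 39,400 L = 299,400 mg = 299.4 g.
Product at 59.9% available chlorine: 299.4 / 0.599 = 499.9 g.

500 g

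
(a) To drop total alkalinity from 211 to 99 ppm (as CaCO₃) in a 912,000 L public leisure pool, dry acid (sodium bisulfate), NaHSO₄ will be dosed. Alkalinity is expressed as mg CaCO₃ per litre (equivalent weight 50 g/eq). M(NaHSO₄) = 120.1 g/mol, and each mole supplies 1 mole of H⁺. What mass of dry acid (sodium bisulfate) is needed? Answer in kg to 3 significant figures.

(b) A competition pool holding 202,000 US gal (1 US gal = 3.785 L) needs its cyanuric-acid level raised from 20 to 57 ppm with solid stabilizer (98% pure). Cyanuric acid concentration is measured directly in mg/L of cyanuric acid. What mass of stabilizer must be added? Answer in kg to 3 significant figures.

(a) 245 kg; (b) 28.9 kg

(a) Alkalinity to neutralize: (211 − 99) = 112 mg/L as CaCO₃ × 912,000 L = 102,100 g as CaCO₃.
(a) Equivalents of H⁺ required: 102,100 ÷ 50 g/eq = 2043 eq = 2043 mol NaHSO₄.
(a) Mass of NaHSO₄: 2043 × 120.1 = 245,300 g.

(b) Volume: 202,000 US gal × 3.785 L/gal = 764,570 L.
(b) CYA to add: (57 − 20) = 37 mg/L × 764,570 L = 28,290 g cyanuric acid.
(b) At 98% purity: 28,290 / 0.98 = 28,870 g product.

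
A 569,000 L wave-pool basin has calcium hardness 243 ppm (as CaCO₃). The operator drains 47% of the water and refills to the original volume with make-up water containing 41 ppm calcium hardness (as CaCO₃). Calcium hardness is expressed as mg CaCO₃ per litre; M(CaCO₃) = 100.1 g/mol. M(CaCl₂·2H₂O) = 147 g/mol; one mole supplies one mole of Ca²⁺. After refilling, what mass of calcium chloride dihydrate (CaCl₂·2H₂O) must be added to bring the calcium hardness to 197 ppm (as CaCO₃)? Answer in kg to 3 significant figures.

After draining 47% and refilling: 243 × 0.53 + 41 × 0.47 = 148.06 ppm.
Deficit to target: 197 − 148.06 = 48.94 mg/L.
As CaCO₃: 48.94 mg/L × 569,000 L = 27,850 g; ÷ 100.1 = 278.2 mol Ca²⁺.
Mass: 278.2 × 147 = 40,890 g.

40.9 kg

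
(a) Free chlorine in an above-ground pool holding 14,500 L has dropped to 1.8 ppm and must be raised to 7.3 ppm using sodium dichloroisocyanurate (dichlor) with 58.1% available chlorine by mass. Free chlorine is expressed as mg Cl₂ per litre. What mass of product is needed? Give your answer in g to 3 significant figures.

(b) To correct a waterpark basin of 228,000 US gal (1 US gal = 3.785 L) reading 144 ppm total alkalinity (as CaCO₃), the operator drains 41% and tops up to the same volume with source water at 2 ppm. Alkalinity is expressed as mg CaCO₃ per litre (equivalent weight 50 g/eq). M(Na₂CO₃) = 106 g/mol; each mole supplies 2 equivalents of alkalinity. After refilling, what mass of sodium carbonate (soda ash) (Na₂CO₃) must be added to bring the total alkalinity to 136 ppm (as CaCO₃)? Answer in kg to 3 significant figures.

(a) 137 g; (b) 45.9 kg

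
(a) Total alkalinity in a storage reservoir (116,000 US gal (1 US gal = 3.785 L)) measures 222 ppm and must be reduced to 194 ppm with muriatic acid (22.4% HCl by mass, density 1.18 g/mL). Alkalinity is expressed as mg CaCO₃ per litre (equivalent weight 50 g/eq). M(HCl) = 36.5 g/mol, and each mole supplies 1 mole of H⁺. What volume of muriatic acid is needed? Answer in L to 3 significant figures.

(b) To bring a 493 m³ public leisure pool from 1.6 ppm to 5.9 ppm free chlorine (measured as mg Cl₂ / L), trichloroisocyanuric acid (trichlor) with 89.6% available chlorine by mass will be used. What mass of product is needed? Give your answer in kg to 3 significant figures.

(a) Volume: 116,000 US gal × 3.785 L/gal = 439,060 L.
(a) Alkalinity to neutralize: (222 − 194) = 28 mg/L as CaCO₃ × 439,060 L = 12,290 g as CaCO₃.
(a) Equivalents of H⁺ required: 12,290 ÷ 50 g/eq = 245.9 eq = 245.9 mol HCl.
(a) Mass of HCl: 245.9 × 36.5 = 8974 g.
(a) Mass of 22.4% solution: 8974 / 0.224 = 40,060 g.
(a) Volume: 40,060 g ÷ 1.18 g/mL = 33,950 mL.

(b) Volume: 493 m³ = 493,000 L.
(b) Chlorine deficit: 5.9 − 1.6 = 4.3 ppm = 4.3 mg/L as Cl₂.
(b) Cl₂ equivalent needed: 4.3 mg/L × 493,000 L = 2,120,000 mg = 2120 g.
(b) Product at 89.6% available chlorine: 2120 / 0.896 = 2366 g.

(a) 34.0 L; (b) 2.37 kg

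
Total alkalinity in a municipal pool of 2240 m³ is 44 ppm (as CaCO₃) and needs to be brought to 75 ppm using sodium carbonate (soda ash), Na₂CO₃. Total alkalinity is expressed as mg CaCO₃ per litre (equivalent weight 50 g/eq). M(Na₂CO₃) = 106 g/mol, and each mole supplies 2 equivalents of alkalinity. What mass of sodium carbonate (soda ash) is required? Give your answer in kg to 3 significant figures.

Volume: 2240 m³ = 2,240,000 L.
Alkalinity to add: (75 − 44) = 31 mg/L as CaCO₃ × 2,240,000 L = 69,440 g as CaCO₃.
Equivalents: 69,440 g ÷ 50 g/eq = 1389 eq.
Each mole of Na₂CO₃ supplies 2 eq, so 1389 / 2 = 694.4 mol.
Mass: 694.4 mol × 106 g/mol = 73,610 g.

73.6 kg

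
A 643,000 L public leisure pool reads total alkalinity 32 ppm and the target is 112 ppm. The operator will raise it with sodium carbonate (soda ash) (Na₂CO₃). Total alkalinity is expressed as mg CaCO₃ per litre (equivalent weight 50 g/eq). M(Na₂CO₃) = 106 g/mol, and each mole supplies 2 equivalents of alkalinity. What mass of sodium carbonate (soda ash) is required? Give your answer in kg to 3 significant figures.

54.5 kg

Alkalinity to add: (112 − 32) = 80 mg/L as CaCO₃ × 643,000 L = 51,440 g as CaCO₃.
Equivalents: 51,440 g ÷ 50 g/eq = 1029 eq.
Each mole of Na₂CO₃ supplies 2 eq, so 1029 / 2 = 514.4 mol.
Mass: 514.4 mol × 106 g/mol = 54,530 g.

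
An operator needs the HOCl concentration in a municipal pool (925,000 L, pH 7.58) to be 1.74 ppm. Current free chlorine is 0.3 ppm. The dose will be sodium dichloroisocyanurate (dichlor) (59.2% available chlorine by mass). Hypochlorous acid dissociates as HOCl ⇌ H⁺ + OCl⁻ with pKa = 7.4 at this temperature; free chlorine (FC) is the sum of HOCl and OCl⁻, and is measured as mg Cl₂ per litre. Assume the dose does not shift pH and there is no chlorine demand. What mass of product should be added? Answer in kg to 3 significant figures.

6.36 kg

[OCl⁻]/[HOCl] = 10^(pH − pKa) = 10^(7.58 − 7.4) = 1.514; fraction as HOCl = 1/(1 + 1.514) = 0.3978.
Free chlorine required for 1.74 ppm HOCl: 1.74 / 0.3978 = 4.374 ppm.
FC to add: 4.374 − 0.3 = 4.074 mg/L as Cl₂.
Cl₂ equivalent: 4.074 mg/L × 925,000 L = 3768 g.
Product at 59.2% available Cl: 3768 / 0.592 = 6365 g.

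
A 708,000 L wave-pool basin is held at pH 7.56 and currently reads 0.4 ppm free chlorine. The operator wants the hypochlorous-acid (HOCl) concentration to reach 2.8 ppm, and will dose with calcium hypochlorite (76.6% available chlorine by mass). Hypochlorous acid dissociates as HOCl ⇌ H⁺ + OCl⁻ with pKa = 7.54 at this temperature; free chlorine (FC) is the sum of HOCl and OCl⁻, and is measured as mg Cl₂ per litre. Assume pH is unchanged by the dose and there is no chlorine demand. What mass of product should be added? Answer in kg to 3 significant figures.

4.93 kg

[OCl⁻]/[HOCl] = 10^(pH − pKa) = 10^(7.56 − 7.54) = 1.047; fraction as HOCl = 1/(1 + 1.047) = 0.4885.
Free chlorine required for 2.8 ppm HOCl: 2.8 / 0.4885 = 5.732 ppm.
FC to add: 5.732 − 0.4 = 5.332 mg/L as Cl₂.
Cl₂ equivalent: 5.332 mg/L × 708,000 L = 3775 g.
Product at 76.6% available Cl: 3775 / 0.766 = 4928 g.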